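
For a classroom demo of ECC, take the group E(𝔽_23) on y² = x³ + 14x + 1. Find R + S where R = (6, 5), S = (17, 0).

(6, 5) + (17, 0). λ = (0 - 5)/(17 - 6) ≡ 18/11 mod 23. 11⁻¹ ≡ 21 (mod 23), so λ ≡ 10.
  x = λ² - 6 - 17 = 100 - 23 ≡ 8; y = λ·(6 - 8) - 5 ≡ 21. → (8, 21)

(8, 21)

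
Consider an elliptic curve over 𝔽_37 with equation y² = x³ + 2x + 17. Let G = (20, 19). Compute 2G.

(25, 2)

tangent at (20, 19): λ = (3·20² + 2)/(2·19) ≡ 18/1. 1⁻¹ ≡ 1 (mod 37) since 1·1 = 1 ≡ 1, so λ ≡ 18·1 ≡ 18.
  x = λ² - 20 - 20 = 324 - 40 ≡ 25; y = λ·(20 - 25) - 19 ≡ 2. → (25, 2)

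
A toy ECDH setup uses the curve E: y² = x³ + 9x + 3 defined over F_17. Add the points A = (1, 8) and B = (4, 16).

(1, 8) + (4, 16). λ = (16 - 8)/(4 - 1) ≡ 8/3 mod 17. 3⁻¹ ≡ 6 (mod 17), so λ ≡ 14.
  x = λ² - 1 - 4 = 196 - 5 ≡ 4; y = λ·(1 - 4) - 8 ≡ 1. → (4, 1)

(4, 1)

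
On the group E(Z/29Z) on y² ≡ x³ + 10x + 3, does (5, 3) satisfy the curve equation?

y² = 3² ≡ 9; x³ + 10x + 3 = 178 ≡ 4 (mod 29). 9 ≠ 4.

no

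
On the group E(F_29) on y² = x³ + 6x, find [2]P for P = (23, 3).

(25, 17)

tangent at (23, 3): λ = (3·23² + 6)/(2·3) ≡ 27/6. 6⁻¹ ≡ 5 (mod 29) since 6·5 = 30 ≡ 1, so λ ≡ 27·5 ≡ 19.
  x = λ² - 23 - 23 = 361 - 46 ≡ 25; y = λ·(23 - 25) - 3 ≡ 17. → (25, 17)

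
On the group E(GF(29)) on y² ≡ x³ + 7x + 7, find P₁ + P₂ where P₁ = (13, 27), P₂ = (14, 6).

(13, 27) + (14, 6). λ = (6 - 27)/(14 - 13) ≡ 8/1 mod 29. 1⁻¹ ≡ 1 (mod 29) since 1·1 = 1 ≡ 1, so λ ≡ 8.
  x = λ² - 13 - 14 = 64 - 27 ≡ 8; y = λ·(13 - 8) - 27 ≡ 13. → (8, 13)

(8, 13)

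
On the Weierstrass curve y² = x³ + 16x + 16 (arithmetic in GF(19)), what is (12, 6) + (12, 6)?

tangent at (12, 6): λ = (3·12² + 16)/(2·6) ≡ 11/12. 12⁻¹ ≡ 8 (mod 19), so λ ≡ 11·8 ≡ 12.
  x = λ² - 12 - 12 = 144 - 24 ≡ 6; y = λ·(12 - 6) - 6 ≡ 9. → (6, 9)

(6, 9)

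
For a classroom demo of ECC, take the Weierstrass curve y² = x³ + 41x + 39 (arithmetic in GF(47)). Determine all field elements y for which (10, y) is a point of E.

none

x³ + 41x + 39 = 1449 ≡ 39 (mod 47).
39 is a non-residue mod 47; no y exists.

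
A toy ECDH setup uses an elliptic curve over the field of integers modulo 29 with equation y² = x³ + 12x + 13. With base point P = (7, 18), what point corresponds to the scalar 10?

Double-and-add on 10 = (1010)₂. Start with P = (7, 18) for the leading 1-bit.
double: tangent at (7, 18): λ = (3·7² + 12)/(2·18) ≡ 14/7. 7⁻¹ ≡ 25 (mod 29) since 7·25 = 175 ≡ 1, so λ ≡ 14·25 ≡ 2.
  x = λ² - 7 - 7 = 4 - 14 ≡ 19; y = λ·(7 - 19) - 18 ≡ 16. → (19, 16)
double: tangent at (19, 16): λ = (3·19² + 12)/(2·16) ≡ 22/3. 3⁻¹ ≡ 10 (mod 29), so λ ≡ 22·10 ≡ 17.
  x = λ² - 19 - 19 = 289 - 38 ≡ 19; y = λ·(19 - 19) - 16 ≡ 13. → (19, 13)
add P: (19, 13) + (7, 18). λ = (18 - 13)/(7 - 19) ≡ 5/17 mod 29. 17⁻¹ ≡ 12 (mod 29) since 17·12 = 204 ≡ 1, so λ ≡ 2.
  x = λ² - 19 - 7 = 4 - 26 ≡ 7; y = λ·(19 - 7) - 13 ≡ 11. → (7, 11)
double: tangent at (7, 11): λ = (3·7² + 12)/(2·11) ≡ 14/22. 22⁻¹ ≡ 4 (mod 29), so λ ≡ 14·4 ≡ 27.
  x = λ² - 7 - 7 = 729 - 14 ≡ 19; y = λ·(7 - 19) - 11 ≡ 13. → (19, 13)

(19, 13)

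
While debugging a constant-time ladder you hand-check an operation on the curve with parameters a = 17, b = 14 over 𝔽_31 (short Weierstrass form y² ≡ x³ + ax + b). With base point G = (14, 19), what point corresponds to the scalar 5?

(17, 16)

Repeated addition: build up to 5G.
2G: tangent at (14, 19): λ = (3·14² + 17)/(2·19) ≡ 16/7. 7⁻¹ ≡ 9 (mod 31) since 7·9 = 63 ≡ 1, so λ ≡ 16·9 ≡ 20.
  x = λ² - 14 - 14 = 400 - 28 ≡ 0; y = λ·(14 - 0) - 19 ≡ 13. → (0, 13)
3G: (0, 13) + (14, 19). λ = (19 - 13)/(14 - 0) ≡ 6/14 mod 31. 14⁻¹ ≡ 20 (mod 31) since 14·20 = 280 ≡ 1, so λ ≡ 27.
  x = λ² - 0 - 14 = 729 - 14 ≡ 2; y = λ·(0 - 2) - 13 ≡ 26. → (2, 26)
4G: (2, 26) + (14, 19). λ = (19 - 26)/(14 - 2) ≡ 24/12 mod 31. 12⁻¹ ≡ 13 (mod 31) since 12·13 = 156 ≡ 1, so λ ≡ 2.
  x = λ² - 2 - 14 = 4 - 16 ≡ 19; y = λ·(2 - 19) - 26 ≡ 2. → (19, 2)
5G: (19, 2) + (14, 19). λ = (19 - 2)/(14 - 19) ≡ 17/26 mod 31. 26⁻¹ ≡ 6 (mod 31) since 26·6 = 156 ≡ 1, so λ ≡ 9.
  x = λ² - 19 - 14 = 81 - 33 ≡ 17; y = λ·(19 - 17) - 2 ≡ 16. → (17, 16)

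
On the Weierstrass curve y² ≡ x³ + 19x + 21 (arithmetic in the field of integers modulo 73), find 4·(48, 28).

Write Q = (48, 28).
Double-and-add on 4 = (100)₂. Start with Q = (48, 28) for the leading 1-bit.
double: tangent at (48, 28): λ = (3·48² + 19)/(2·28) ≡ 69/56. 56⁻¹ ≡ 30 (mod 73) since 56·30 = 1680 ≡ 1, so λ ≡ 69·30 ≡ 26.
  x = λ² - 48 - 48 = 676 - 96 ≡ 69; y = λ·(48 - 69) - 28 ≡ 10. → (69, 10)
double: tangent at (69, 10): λ = (3·69² + 19)/(2·10) ≡ 67/20. 20⁻¹ ≡ 11 (mod 73) since 20·11 = 220 ≡ 1, so λ ≡ 67·11 ≡ 7.
  x = λ² - 69 - 69 = 49 - 138 ≡ 57; y = λ·(69 - 57) - 10 ≡ 1. → (57, 1)

(57, 1)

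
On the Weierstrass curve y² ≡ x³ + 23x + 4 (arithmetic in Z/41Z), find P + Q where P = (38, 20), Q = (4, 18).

(38, 20) + (4, 18). λ = (18 - 20)/(4 - 38) ≡ 39/7 mod 41. 7⁻¹ ≡ 6 (mod 41), so λ ≡ 29.
  x = λ² - 38 - 4 = 841 - 42 ≡ 20; y = λ·(38 - 20) - 20 ≡ 10. → (20, 10)

(20, 10)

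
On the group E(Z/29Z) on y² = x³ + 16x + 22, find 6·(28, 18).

Write P = (28, 18).
Repeated addition: build up to 6P.
2P: tangent at (28, 18): λ = (3·28² + 16)/(2·18) ≡ 19/7. 7⁻¹ ≡ 25 (mod 29) since 7·25 = 175 ≡ 1, so λ ≡ 19·25 ≡ 11.
  x = λ² - 28 - 28 = 121 - 56 ≡ 7; y = λ·(28 - 7) - 18 ≡ 10. → (7, 10)
3P: (7, 10) + (28, 18). λ = (18 - 10)/(28 - 7) ≡ 8/21 mod 29. 21⁻¹ ≡ 18 (mod 29), so λ ≡ 28.
  x = λ² - 7 - 28 = 784 - 35 ≡ 24; y = λ·(7 - 24) - 10 ≡ 7. → (24, 7)
4P: (24, 7) + (28, 18). λ = (18 - 7)/(28 - 24) ≡ 11/4 mod 29. 4⁻¹ ≡ 22 (mod 29), so λ ≡ 10.
  x = λ² - 24 - 28 = 100 - 52 ≡ 19; y = λ·(24 - 19) - 7 ≡ 14. → (19, 14)
5P: (19, 14) + (28, 18). λ = (18 - 14)/(28 - 19) ≡ 4/9 mod 29. 9⁻¹ ≡ 13 (mod 29), so λ ≡ 23.
  x = λ² - 19 - 28 = 529 - 47 ≡ 18; y = λ·(19 - 18) - 14 ≡ 9. → (18, 9)
6P: (18, 9) + (28, 18). λ = (18 - 9)/(28 - 18) ≡ 9/10 mod 29. 10⁻¹ ≡ 3 (mod 29), so λ ≡ 27.
  x = λ² - 18 - 28 = 729 - 46 ≡ 16; y = λ·(18 - 16) - 9 ≡ 16. → (16, 16)

(16, 16)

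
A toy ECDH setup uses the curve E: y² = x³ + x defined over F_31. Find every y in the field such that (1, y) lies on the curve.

8, 23

x³ + 1x + 0 = 2 ≡ 2 (mod 31).
Square roots of 2 mod 31: 8 and 23 (since 8² = 64 ≡ 2).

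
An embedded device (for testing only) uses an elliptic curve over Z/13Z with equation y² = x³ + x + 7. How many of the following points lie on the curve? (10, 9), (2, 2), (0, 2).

2

(10, 9): 9² ≡ 3, rhs ≡ 3 → on.
(2, 2): 2² ≡ 4, rhs ≡ 4 → on.
(0, 2): 2² ≡ 4, rhs ≡ 7 → off.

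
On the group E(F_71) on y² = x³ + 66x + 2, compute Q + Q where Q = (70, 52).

tangent at (70, 52): λ = (3·70² + 66)/(2·52) ≡ 69/33. 33⁻¹ ≡ 28 (mod 71), so λ ≡ 69·28 ≡ 15.
  x = λ² - 70 - 70 = 225 - 140 ≡ 14; y = λ·(70 - 14) - 52 ≡ 7. → (14, 7)

(14, 7)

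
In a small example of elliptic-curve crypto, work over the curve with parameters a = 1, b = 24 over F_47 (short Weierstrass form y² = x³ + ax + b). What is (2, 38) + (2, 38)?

(28, 33)

tangent at (2, 38): λ = (3·2² + 1)/(2·38) ≡ 13/29. 29⁻¹ ≡ 13 (mod 47), so λ ≡ 13·13 ≡ 28.
  x = λ² - 2 - 2 = 784 - 4 ≡ 28; y = λ·(2 - 28) - 38 ≡ 33. → (28, 33)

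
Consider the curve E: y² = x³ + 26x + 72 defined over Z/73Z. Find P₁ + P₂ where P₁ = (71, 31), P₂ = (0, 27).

(71, 31) + (0, 27). λ = (27 - 31)/(0 - 71) ≡ 69/2 mod 73. 2⁻¹ ≡ 37 (mod 73) since 2·37 = 74 ≡ 1, so λ ≡ 71.
  x = λ² - 71 - 0 = 5041 - 71 ≡ 6; y = λ·(71 - 6) - 31 ≡ 58. → (6, 58)

(6, 58)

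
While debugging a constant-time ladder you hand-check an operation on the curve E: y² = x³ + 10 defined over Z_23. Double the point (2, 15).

(21, 5)

tangent at (2, 15): λ = (3·2² + 0)/(2·15) ≡ 12/7. 7⁻¹ ≡ 10 (mod 23), so λ ≡ 12·10 ≡ 5.
  x = λ² - 2 - 2 = 25 - 4 ≡ 21; y = λ·(2 - 21) - 15 ≡ 5. → (21, 5)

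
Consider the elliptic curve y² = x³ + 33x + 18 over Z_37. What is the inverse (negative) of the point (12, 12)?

-(12, 12) = (12, -12 mod 37) = (12, 25).

(12, 25)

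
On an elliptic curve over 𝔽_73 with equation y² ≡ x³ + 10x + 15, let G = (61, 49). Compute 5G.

Double-and-add on 5 = (101)₂. Start with G = (61, 49) for the leading 1-bit.
double: tangent at (61, 49): λ = (3·61² + 10)/(2·49) ≡ 4/25. 25⁻¹ ≡ 38 (mod 73) since 25·38 = 950 ≡ 1, so λ ≡ 4·38 ≡ 6.
  x = λ² - 61 - 61 = 36 - 122 ≡ 60; y = λ·(61 - 60) - 49 ≡ 30. → (60, 30)
double: tangent at (60, 30): λ = (3·60² + 10)/(2·30) ≡ 6/60. 60⁻¹ ≡ 28 (mod 73), so λ ≡ 6·28 ≡ 22.
  x = λ² - 60 - 60 = 484 - 120 ≡ 72; y = λ·(60 - 72) - 30 ≡ 71. → (72, 71)
add G: (72, 71) + (61, 49). λ = (49 - 71)/(61 - 72) ≡ 51/62 mod 73. 62⁻¹ ≡ 53 (mod 73), so λ ≡ 2.
  x = λ² - 72 - 61 = 4 - 133 ≡ 17; y = λ·(72 - 17) - 71 ≡ 39. → (17, 39)

(17, 39)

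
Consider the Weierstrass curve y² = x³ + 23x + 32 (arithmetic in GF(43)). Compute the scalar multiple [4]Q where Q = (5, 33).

Double-and-add on 4 = (100)₂. Start with Q = (5, 33) for the leading 1-bit.
double: tangent at (5, 33): λ = (3·5² + 23)/(2·33) ≡ 12/23. 23⁻¹ ≡ 15 (mod 43) since 23·15 = 345 ≡ 1, so λ ≡ 12·15 ≡ 8.
  x = λ² - 5 - 5 = 64 - 10 ≡ 11; y = λ·(5 - 11) - 33 ≡ 5. → (11, 5)
double: tangent at (11, 5): λ = (3·11² + 23)/(2·5) ≡ 42/10. 10⁻¹ ≡ 13 (mod 43) since 10·13 = 130 ≡ 1, so λ ≡ 42·13 ≡ 30.
  x = λ² - 11 - 11 = 900 - 22 ≡ 18; y = λ·(11 - 18) - 5 ≡ 0. → (18, 0)

(18, 0)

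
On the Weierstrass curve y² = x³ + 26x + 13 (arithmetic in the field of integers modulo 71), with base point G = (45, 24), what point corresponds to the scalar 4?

Double-and-add on 4 = (100)₂. Start with G = (45, 24) for the leading 1-bit.
double: tangent at (45, 24): λ = (3·45² + 26)/(2·24) ≡ 66/48. 48⁻¹ ≡ 37 (mod 71), so λ ≡ 66·37 ≡ 28.
  x = λ² - 45 - 45 = 784 - 90 ≡ 55; y = λ·(45 - 55) - 24 ≡ 51. → (55, 51)
double: tangent at (55, 51): λ = (3·55² + 26)/(2·51) ≡ 13/31. 31⁻¹ ≡ 55 (mod 71) since 31·55 = 1705 ≡ 1, so λ ≡ 13·55 ≡ 5.
  x = λ² - 55 - 55 = 25 - 110 ≡ 57; y = λ·(55 - 57) - 51 ≡ 10. → (57, 10)

(57, 10)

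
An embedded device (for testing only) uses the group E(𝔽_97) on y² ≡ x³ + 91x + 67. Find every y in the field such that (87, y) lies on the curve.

0

x³ + 91x + 67 = 666487 ≡ 0 (mod 97).
Only y = 0 satisfies y² ≡ 0.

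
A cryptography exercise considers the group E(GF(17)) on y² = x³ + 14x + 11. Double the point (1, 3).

tangent at (1, 3): λ = (3·1² + 14)/(2·3) ≡ 0/6. 6⁻¹ ≡ 3 (mod 17) since 6·3 = 18 ≡ 1, so λ ≡ 0·3 ≡ 0.
  x = λ² - 1 - 1 = 0 - 2 ≡ 15; y = λ·(1 - 15) - 3 ≡ 14. → (15, 14)

(15, 14)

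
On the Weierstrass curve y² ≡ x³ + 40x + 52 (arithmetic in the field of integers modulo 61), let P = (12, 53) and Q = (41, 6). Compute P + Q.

(7, 2)

(12, 53) + (41, 6). λ = (6 - 53)/(41 - 12) ≡ 14/29 mod 61. 29⁻¹ ≡ 40 (mod 61) since 29·40 = 1160 ≡ 1, so λ ≡ 11.
  x = λ² - 12 - 41 = 121 - 53 ≡ 7; y = λ·(12 - 7) - 53 ≡ 2. → (7, 2)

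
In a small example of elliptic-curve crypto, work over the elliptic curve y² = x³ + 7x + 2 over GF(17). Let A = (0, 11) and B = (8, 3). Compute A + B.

(0, 11) + (8, 3). λ = (3 - 11)/(8 - 0) ≡ 9/8 mod 17. 8⁻¹ ≡ 15 (mod 17) since 8·15 = 120 ≡ 1, so λ ≡ 16.
  x = λ² - 0 - 8 = 256 - 8 ≡ 10; y = λ·(0 - 10) - 11 ≡ 16. → (10, 16)

(10, 16)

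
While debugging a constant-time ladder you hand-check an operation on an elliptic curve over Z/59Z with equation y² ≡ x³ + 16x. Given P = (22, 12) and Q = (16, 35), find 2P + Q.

(5, 21)

First 2P:
Repeated addition: build up to 2P.
2P: tangent at (22, 12): λ = (3·22² + 16)/(2·12) ≡ 52/24. 24⁻¹ ≡ 32 (mod 59), so λ ≡ 52·32 ≡ 12.
  x = λ² - 22 - 22 = 144 - 44 ≡ 41; y = λ·(22 - 41) - 12 ≡ 55. → (41, 55)
2P = (41, 55).
Finally 2P + Q:
(41, 55) + (16, 35). λ = (35 - 55)/(16 - 41) ≡ 39/34 mod 59. 34⁻¹ ≡ 33 (mod 59), so λ ≡ 48.
  x = λ² - 41 - 16 = 2304 - 57 ≡ 5; y = λ·(41 - 5) - 55 ≡ 21. → (5, 21)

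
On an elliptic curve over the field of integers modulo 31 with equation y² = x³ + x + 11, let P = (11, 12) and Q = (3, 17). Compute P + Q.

(14, 17)

(11, 12) + (3, 17). λ = (17 - 12)/(3 - 11) ≡ 5/23 mod 31. 23⁻¹ ≡ 27 (mod 31) since 23·27 = 621 ≡ 1, so λ ≡ 11.
  x = λ² - 11 - 3 = 121 - 14 ≡ 14; y = λ·(11 - 14) - 12 ≡ 17. → (14, 17)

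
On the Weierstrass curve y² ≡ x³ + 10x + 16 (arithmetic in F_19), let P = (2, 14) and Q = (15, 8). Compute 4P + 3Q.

(6, 11)

First 4P:
Repeated addition: build up to 4P.
2P: tangent at (2, 14): λ = (3·2² + 10)/(2·14) ≡ 3/9. 9⁻¹ ≡ 17 (mod 19) since 9·17 = 153 ≡ 1, so λ ≡ 3·17 ≡ 13.
  x = λ² - 2 - 2 = 169 - 4 ≡ 13; y = λ·(2 - 13) - 14 ≡ 14. → (13, 14)
3P: (13, 14) + (2, 14). λ = (14 - 14)/(2 - 13) ≡ 0/8 mod 19. 8⁻¹ ≡ 12 (mod 19) since 8·12 = 96 ≡ 1, so λ ≡ 0.
  x = λ² - 13 - 2 = 0 - 15 ≡ 4; y = λ·(13 - 4) - 14 ≡ 5. → (4, 5)
4P: (4, 5) + (2, 14). λ = (14 - 5)/(2 - 4) ≡ 9/17 mod 19. 17⁻¹ ≡ 9 (mod 19), so λ ≡ 5.
  x = λ² - 4 - 2 = 25 - 6 ≡ 0; y = λ·(4 - 0) - 5 ≡ 15. → (0, 15)
4P = (0, 15).
Next 3Q:
Repeated addition: build up to 3Q.
2Q: tangent at (15, 8): λ = (3·15² + 10)/(2·8) ≡ 1/16. 16⁻¹ ≡ 6 (mod 19), so λ ≡ 1·6 ≡ 6.
  x = λ² - 15 - 15 = 36 - 30 ≡ 6; y = λ·(15 - 6) - 8 ≡ 8. → (6, 8)
3Q: (6, 8) + (15, 8). λ = (8 - 8)/(15 - 6) ≡ 0/9 mod 19. 9⁻¹ ≡ 17 (mod 19) since 9·17 = 153 ≡ 1, so λ ≡ 0.
  x = λ² - 6 - 15 = 0 - 21 ≡ 17; y = λ·(6 - 17) - 8 ≡ 11. → (17, 11)
3Q = (17, 11).
Finally 4P + 3Q:
(0, 15) + (17, 11). λ = (11 - 15)/(17 - 0) ≡ 15/17 mod 19. 17⁻¹ ≡ 9 (mod 19), so λ ≡ 2.
  x = λ² - 0 - 17 = 4 - 17 ≡ 6; y = λ·(0 - 6) - 15 ≡ 11. → (6, 11)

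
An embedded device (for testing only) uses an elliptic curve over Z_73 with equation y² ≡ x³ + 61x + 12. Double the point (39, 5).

tangent at (39, 5): λ = (3·39² + 61)/(2·5) ≡ 25/10. 10⁻¹ ≡ 22 (mod 73), so λ ≡ 25·22 ≡ 39.
  x = λ² - 39 - 39 = 1521 - 78 ≡ 56; y = λ·(39 - 56) - 5 ≡ 62. → (56, 62)

(56, 62)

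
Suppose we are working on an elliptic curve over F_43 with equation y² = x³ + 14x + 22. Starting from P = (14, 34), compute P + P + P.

(37, 25)

Repeated addition: build up to 3P.
2P: tangent at (14, 34): λ = (3·14² + 14)/(2·34) ≡ 0/25. 25⁻¹ ≡ 31 (mod 43) since 25·31 = 775 ≡ 1, so λ ≡ 0·31 ≡ 0.
  x = λ² - 14 - 14 = 0 - 28 ≡ 15; y = λ·(14 - 15) - 34 ≡ 9. → (15, 9)
3P: (15, 9) + (14, 34). λ = (34 - 9)/(14 - 15) ≡ 25/42 mod 43. 42⁻¹ ≡ 42 (mod 43) since 42·42 = 1764 ≡ 1, so λ ≡ 18.
  x = λ² - 15 - 14 = 324 - 29 ≡ 37; y = λ·(15 - 37) - 9 ≡ 25. → (37, 25)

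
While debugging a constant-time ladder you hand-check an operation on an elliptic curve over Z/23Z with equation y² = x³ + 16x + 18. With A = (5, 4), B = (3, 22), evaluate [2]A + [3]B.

(0, 8)

First 2A:
Repeated addition: build up to 2A.
2A: tangent at (5, 4): λ = (3·5² + 16)/(2·4) ≡ 22/8. 8⁻¹ ≡ 3 (mod 23), so λ ≡ 22·3 ≡ 20.
  x = λ² - 5 - 5 = 400 - 10 ≡ 22; y = λ·(5 - 22) - 4 ≡ 1. → (22, 1)
2A = (22, 1).
Next 3B:
Repeated addition: build up to 3B.
2B: tangent at (3, 22): λ = (3·3² + 16)/(2·22) ≡ 20/21. 21⁻¹ ≡ 11 (mod 23), so λ ≡ 20·11 ≡ 13.
  x = λ² - 3 - 3 = 169 - 6 ≡ 2; y = λ·(3 - 2) - 22 ≡ 14. → (2, 14)
3B: (2, 14) + (3, 22). λ = (22 - 14)/(3 - 2) ≡ 8/1 mod 23. 1⁻¹ ≡ 1 (mod 23), so λ ≡ 8.
  x = λ² - 2 - 3 = 64 - 5 ≡ 13; y = λ·(2 - 13) - 14 ≡ 13. → (13, 13)
3B = (13, 13).
Finally 2A + 3B:
(22, 1) + (13, 13). λ = (13 - 1)/(13 - 22) ≡ 12/14 mod 23. 14⁻¹ ≡ 5 (mod 23), so λ ≡ 14.
  x = λ² - 22 - 13 = 196 - 35 ≡ 0; y = λ·(22 - 0) - 1 ≡ 8. → (0, 8)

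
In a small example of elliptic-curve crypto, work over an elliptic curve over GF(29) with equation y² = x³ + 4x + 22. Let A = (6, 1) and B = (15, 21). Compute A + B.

(9, 2)

(6, 1) + (15, 21). λ = (21 - 1)/(15 - 6) ≡ 20/9 mod 29. 9⁻¹ ≡ 13 (mod 29), so λ ≡ 28.
  x = λ² - 6 - 15 = 784 - 21 ≡ 9; y = λ·(6 - 9) - 1 ≡ 2. → (9, 2)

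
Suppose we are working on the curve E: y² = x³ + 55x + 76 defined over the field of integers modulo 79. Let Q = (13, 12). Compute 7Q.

Double-and-add on 7 = (111)₂. Start with Q = (13, 12) for the leading 1-bit.
double: tangent at (13, 12): λ = (3·13² + 55)/(2·12) ≡ 9/24. 24⁻¹ ≡ 56 (mod 79), so λ ≡ 9·56 ≡ 30.
  x = λ² - 13 - 13 = 900 - 26 ≡ 5; y = λ·(13 - 5) - 12 ≡ 70. → (5, 70)
add Q: (5, 70) + (13, 12). λ = (12 - 70)/(13 - 5) ≡ 21/8 mod 79. 8⁻¹ ≡ 10 (mod 79), so λ ≡ 52.
  x = λ² - 5 - 13 = 2704 - 18 ≡ 0; y = λ·(5 - 0) - 70 ≡ 32. → (0, 32)
double: tangent at (0, 32): λ = (3·0² + 55)/(2·32) ≡ 55/64. 64⁻¹ ≡ 21 (mod 79), so λ ≡ 55·21 ≡ 49.
  x = λ² - 0 - 0 = 2401 - 0 ≡ 31; y = λ·(0 - 31) - 32 ≡ 29. → (31, 29)
add Q: (31, 29) + (13, 12). λ = (12 - 29)/(13 - 31) ≡ 62/61 mod 79. 61⁻¹ ≡ 57 (mod 79) since 61·57 = 3477 ≡ 1, so λ ≡ 58.
  x = λ² - 31 - 13 = 3364 - 44 ≡ 2; y = λ·(31 - 2) - 29 ≡ 73. → (2, 73)

(2, 73)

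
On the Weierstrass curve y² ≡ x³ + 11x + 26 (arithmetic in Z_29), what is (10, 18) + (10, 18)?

tangent at (10, 18): λ = (3·10² + 11)/(2·18) ≡ 21/7. 7⁻¹ ≡ 25 (mod 29) since 7·25 = 175 ≡ 1, so λ ≡ 21·25 ≡ 3.
  x = λ² - 10 - 10 = 9 - 20 ≡ 18; y = λ·(10 - 18) - 18 ≡ 16. → (18, 16)

(18, 16)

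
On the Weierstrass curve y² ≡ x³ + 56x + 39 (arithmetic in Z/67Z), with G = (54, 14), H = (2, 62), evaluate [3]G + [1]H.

First 3G:
Repeated addition: build up to 3G.
2G: tangent at (54, 14): λ = (3·54² + 56)/(2·14) ≡ 27/28. 28⁻¹ ≡ 12 (mod 67) since 28·12 = 336 ≡ 1, so λ ≡ 27·12 ≡ 56.
  x = λ² - 54 - 54 = 3136 - 108 ≡ 13; y = λ·(54 - 13) - 14 ≡ 4. → (13, 4)
3G: (13, 4) + (54, 14). λ = (14 - 4)/(54 - 13) ≡ 10/41 mod 67. 41⁻¹ ≡ 18 (mod 67) since 41·18 = 738 ≡ 1, so λ ≡ 46.
  x = λ² - 13 - 54 = 2116 - 67 ≡ 39; y = λ·(13 - 39) - 4 ≡ 6. → (39, 6)
3G = (39, 6).
Finally 3G + H:
(39, 6) + (2, 62). λ = (62 - 6)/(2 - 39) ≡ 56/30 mod 67. 30⁻¹ ≡ 38 (mod 67) since 30·38 = 1140 ≡ 1, so λ ≡ 51.
  x = λ² - 39 - 2 = 2601 - 41 ≡ 14; y = λ·(39 - 14) - 6 ≡ 63. → (14, 63)

(14, 63)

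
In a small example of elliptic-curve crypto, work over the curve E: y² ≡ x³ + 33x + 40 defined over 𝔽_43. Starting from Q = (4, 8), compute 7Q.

Double-and-add on 7 = (111)₂. Start with Q = (4, 8) for the leading 1-bit.
double: tangent at (4, 8): λ = (3·4² + 33)/(2·8) ≡ 38/16. 16⁻¹ ≡ 35 (mod 43) since 16·35 = 560 ≡ 1, so λ ≡ 38·35 ≡ 40.
  x = λ² - 4 - 4 = 1600 - 8 ≡ 1; y = λ·(4 - 1) - 8 ≡ 26. → (1, 26)
add Q: (1, 26) + (4, 8). λ = (8 - 26)/(4 - 1) ≡ 25/3 mod 43. 3⁻¹ ≡ 29 (mod 43) since 3·29 = 87 ≡ 1, so λ ≡ 37.
  x = λ² - 1 - 4 = 1369 - 5 ≡ 31; y = λ·(1 - 31) - 26 ≡ 25. → (31, 25)
double: tangent at (31, 25): λ = (3·31² + 33)/(2·25) ≡ 35/7. 7⁻¹ ≡ 37 (mod 43), so λ ≡ 35·37 ≡ 5.
  x = λ² - 31 - 31 = 25 - 62 ≡ 6; y = λ·(31 - 6) - 25 ≡ 14. → (6, 14)
add Q: (6, 14) + (4, 8). λ = (8 - 14)/(4 - 6) ≡ 37/41 mod 43. 41⁻¹ ≡ 21 (mod 43) since 41·21 = 861 ≡ 1, so λ ≡ 3.
  x = λ² - 6 - 4 = 9 - 10 ≡ 42; y = λ·(6 - 42) - 14 ≡ 7. → (42, 7)

(42, 7)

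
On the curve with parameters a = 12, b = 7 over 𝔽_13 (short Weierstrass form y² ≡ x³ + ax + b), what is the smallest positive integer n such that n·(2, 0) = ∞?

2

2P: (2, 0) + (2, 0): same x and y₁ ≡ -y₂, so the sum is ∞.
2P = ∞, so the order is 2.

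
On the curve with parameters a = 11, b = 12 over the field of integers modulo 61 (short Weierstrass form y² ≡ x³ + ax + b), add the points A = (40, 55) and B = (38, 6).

(40, 55) + (38, 6). λ = (6 - 55)/(38 - 40) ≡ 12/59 mod 61. 59⁻¹ ≡ 30 (mod 61), so λ ≡ 55.
  x = λ² - 40 - 38 = 3025 - 78 ≡ 19; y = λ·(40 - 19) - 55 ≡ 2. → (19, 2)

(19, 2)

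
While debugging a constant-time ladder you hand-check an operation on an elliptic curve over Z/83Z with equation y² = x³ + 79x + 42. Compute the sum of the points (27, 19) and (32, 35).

(11, 82)

(27, 19) + (32, 35). λ = (35 - 19)/(32 - 27) ≡ 16/5 mod 83. 5⁻¹ ≡ 50 (mod 83), so λ ≡ 53.
  x = λ² - 27 - 32 = 2809 - 59 ≡ 11; y = λ·(27 - 11) - 19 ≡ 82. → (11, 82)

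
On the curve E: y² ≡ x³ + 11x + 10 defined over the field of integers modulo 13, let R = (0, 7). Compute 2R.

tangent at (0, 7): λ = (3·0² + 11)/(2·7) ≡ 11/1. 1⁻¹ ≡ 1 (mod 13), so λ ≡ 11·1 ≡ 11.
  x = λ² - 0 - 0 = 121 - 0 ≡ 4; y = λ·(0 - 4) - 7 ≡ 1. → (4, 1)

(4, 1)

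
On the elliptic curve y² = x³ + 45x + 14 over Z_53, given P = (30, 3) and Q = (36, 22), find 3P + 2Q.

First 3P:
Repeated addition: build up to 3P.
2P: tangent at (30, 3): λ = (3·30² + 45)/(2·3) ≡ 42/6. 6⁻¹ ≡ 9 (mod 53), so λ ≡ 42·9 ≡ 7.
  x = λ² - 30 - 30 = 49 - 60 ≡ 42; y = λ·(30 - 42) - 3 ≡ 19. → (42, 19)
3P: (42, 19) + (30, 3). λ = (3 - 19)/(30 - 42) ≡ 37/41 mod 53. 41⁻¹ ≡ 22 (mod 53), so λ ≡ 19.
  x = λ² - 42 - 30 = 361 - 72 ≡ 24; y = λ·(42 - 24) - 19 ≡ 5. → (24, 5)
3P = (24, 5).
Next 2Q:
Repeated addition: build up to 2Q.
2Q: tangent at (36, 22): λ = (3·36² + 45)/(2·22) ≡ 11/44. 44⁻¹ ≡ 47 (mod 53) since 44·47 = 2068 ≡ 1, so λ ≡ 11·47 ≡ 40.
  x = λ² - 36 - 36 = 1600 - 72 ≡ 44; y = λ·(36 - 44) - 22 ≡ 29. → (44, 29)
2Q = (44, 29).
Finally 3P + 2Q:
(24, 5) + (44, 29). λ = (29 - 5)/(44 - 24) ≡ 24/20 mod 53. 20⁻¹ ≡ 8 (mod 53) since 20·8 = 160 ≡ 1, so λ ≡ 33.
  x = λ² - 24 - 44 = 1089 - 68 ≡ 14; y = λ·(24 - 14) - 5 ≡ 7. → (14, 7)

(14, 7)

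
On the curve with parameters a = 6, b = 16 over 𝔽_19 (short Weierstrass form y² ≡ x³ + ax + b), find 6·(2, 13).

Write Q = (2, 13).
Double-and-add on 6 = (110)₂. Start with Q = (2, 13) for the leading 1-bit.
double: tangent at (2, 13): λ = (3·2² + 6)/(2·13) ≡ 18/7. 7⁻¹ ≡ 11 (mod 19) since 7·11 = 77 ≡ 1, so λ ≡ 18·11 ≡ 8.
  x = λ² - 2 - 2 = 64 - 4 ≡ 3; y = λ·(2 - 3) - 13 ≡ 17. → (3, 17)
add Q: (3, 17) + (2, 13). λ = (13 - 17)/(2 - 3) ≡ 15/18 mod 19. 18⁻¹ ≡ 18 (mod 19) since 18·18 = 324 ≡ 1, so λ ≡ 4.
  x = λ² - 3 - 2 = 16 - 5 ≡ 11; y = λ·(3 - 11) - 17 ≡ 8. → (11, 8)
double: tangent at (11, 8): λ = (3·11² + 6)/(2·8) ≡ 8/16. 16⁻¹ ≡ 6 (mod 19) since 16·6 = 96 ≡ 1, so λ ≡ 8·6 ≡ 10.
  x = λ² - 11 - 11 = 100 - 22 ≡ 2; y = λ·(11 - 2) - 8 ≡ 6. → (2, 6)

(2, 6)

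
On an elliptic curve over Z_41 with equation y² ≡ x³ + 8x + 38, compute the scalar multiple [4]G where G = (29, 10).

(13, 17)

Repeated addition: build up to 4G.
2G: tangent at (29, 10): λ = (3·29² + 8)/(2·10) ≡ 30/20. 20⁻¹ ≡ 39 (mod 41), so λ ≡ 30·39 ≡ 22.
  x = λ² - 29 - 29 = 484 - 58 ≡ 16; y = λ·(29 - 16) - 10 ≡ 30. → (16, 30)
3G: (16, 30) + (29, 10). λ = (10 - 30)/(29 - 16) ≡ 21/13 mod 41. 13⁻¹ ≡ 19 (mod 41), so λ ≡ 30.
  x = λ² - 16 - 29 = 900 - 45 ≡ 35; y = λ·(16 - 35) - 30 ≡ 15. → (35, 15)
4G: (35, 15) + (29, 10). λ = (10 - 15)/(29 - 35) ≡ 36/35 mod 41. 35⁻¹ ≡ 34 (mod 41) since 35·34 = 1190 ≡ 1, so λ ≡ 35.
  x = λ² - 35 - 29 = 1225 - 64 ≡ 13; y = λ·(35 - 13) - 15 ≡ 17. → (13, 17)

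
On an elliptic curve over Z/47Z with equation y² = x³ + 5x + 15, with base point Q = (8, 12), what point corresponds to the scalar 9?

(21, 13)

Double-and-add on 9 = (1001)₂. Start with Q = (8, 12) for the leading 1-bit.
double: tangent at (8, 12): λ = (3·8² + 5)/(2·12) ≡ 9/24. 24⁻¹ ≡ 2 (mod 47) since 24·2 = 48 ≡ 1, so λ ≡ 9·2 ≡ 18.
  x = λ² - 8 - 8 = 324 - 16 ≡ 26; y = λ·(8 - 26) - 12 ≡ 40. → (26, 40)
double: tangent at (26, 40): λ = (3·26² + 5)/(2·40) ≡ 12/33. 33⁻¹ ≡ 10 (mod 47), so λ ≡ 12·10 ≡ 26.
  x = λ² - 26 - 26 = 676 - 52 ≡ 13; y = λ·(26 - 13) - 40 ≡ 16. → (13, 16)
double: tangent at (13, 16): λ = (3·13² + 5)/(2·16) ≡ 42/32. 32⁻¹ ≡ 25 (mod 47) since 32·25 = 800 ≡ 1, so λ ≡ 42·25 ≡ 16.
  x = λ² - 13 - 13 = 256 - 26 ≡ 42; y = λ·(13 - 42) - 16 ≡ 37. → (42, 37)
add Q: (42, 37) + (8, 12). λ = (12 - 37)/(8 - 42) ≡ 22/13 mod 47. 13⁻¹ ≡ 29 (mod 47), so λ ≡ 27.
  x = λ² - 42 - 8 = 729 - 50 ≡ 21; y = λ·(42 - 21) - 37 ≡ 13. → (21, 13)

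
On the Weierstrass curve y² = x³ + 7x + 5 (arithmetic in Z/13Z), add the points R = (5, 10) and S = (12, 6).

(5, 10) + (12, 6). λ = (6 - 10)/(12 - 5) ≡ 9/7 mod 13. 7⁻¹ ≡ 2 (mod 13), so λ ≡ 5.
  x = λ² - 5 - 12 = 25 - 17 ≡ 8; y = λ·(5 - 8) - 10 ≡ 1. → (8, 1)

(8, 1)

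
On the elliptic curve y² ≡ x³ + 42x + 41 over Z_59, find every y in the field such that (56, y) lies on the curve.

x³ + 42x + 41 = 178009 ≡ 6 (mod 59).
6 is a non-residue mod 59; no y exists.

none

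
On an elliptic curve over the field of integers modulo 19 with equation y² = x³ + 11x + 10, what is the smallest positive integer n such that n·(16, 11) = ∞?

2P: tangent at (16, 11): λ = (3·16² + 11)/(2·11) ≡ 0/3. 3⁻¹ ≡ 13 (mod 19), so λ ≡ 0·13 ≡ 0.
  x = λ² - 16 - 16 = 0 - 32 ≡ 6; y = λ·(16 - 6) - 11 ≡ 8. → (6, 8)
3P: (6, 8) + (16, 11). λ = (11 - 8)/(16 - 6) ≡ 3/10 mod 19. 10⁻¹ ≡ 2 (mod 19) since 10·2 = 20 ≡ 1, so λ ≡ 6.
  x = λ² - 6 - 16 = 36 - 22 ≡ 14; y = λ·(6 - 14) - 8 ≡ 1. → (14, 1)
4P: (14, 1) + (16, 11). λ = (11 - 1)/(16 - 14) ≡ 10/2 mod 19. 2⁻¹ ≡ 10 (mod 19) since 2·10 = 20 ≡ 1, so λ ≡ 5.
  x = λ² - 14 - 16 = 25 - 30 ≡ 14; y = λ·(14 - 14) - 1 ≡ 18. → (14, 18)
5P: (14, 18) + (16, 11). λ = (11 - 18)/(16 - 14) ≡ 12/2 mod 19. 2⁻¹ ≡ 10 (mod 19), so λ ≡ 6.
  x = λ² - 14 - 16 = 36 - 30 ≡ 6; y = λ·(14 - 6) - 18 ≡ 11. → (6, 11)
6P: (6, 11) + (16, 11). λ = (11 - 11)/(16 - 6) ≡ 0/10 mod 19. 10⁻¹ ≡ 2 (mod 19), so λ ≡ 0.
  x = λ² - 6 - 16 = 0 - 22 ≡ 16; y = λ·(6 - 16) - 11 ≡ 8. → (16, 8)
7P: (16, 8) + (16, 11): same x and y₁ ≡ -y₂, so the sum is ∞.
7P = ∞, so the order is 7.

7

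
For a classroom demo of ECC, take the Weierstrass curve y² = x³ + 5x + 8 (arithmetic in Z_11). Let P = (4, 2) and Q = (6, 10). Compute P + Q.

(6, 1)

(4, 2) + (6, 10). λ = (10 - 2)/(6 - 4) ≡ 8/2 mod 11. 2⁻¹ ≡ 6 (mod 11), so λ ≡ 4.
  x = λ² - 4 - 6 = 16 - 10 ≡ 6; y = λ·(4 - 6) - 2 ≡ 1. → (6, 1)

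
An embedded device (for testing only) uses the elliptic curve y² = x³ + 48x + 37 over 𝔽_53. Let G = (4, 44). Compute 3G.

Repeated addition: build up to 3G.
2G: tangent at (4, 44): λ = (3·4² + 48)/(2·44) ≡ 43/35. 35⁻¹ ≡ 50 (mod 53) since 35·50 = 1750 ≡ 1, so λ ≡ 43·50 ≡ 30.
  x = λ² - 4 - 4 = 900 - 8 ≡ 44; y = λ·(4 - 44) - 44 ≡ 28. → (44, 28)
3G: (44, 28) + (4, 44). λ = (44 - 28)/(4 - 44) ≡ 16/13 mod 53. 13⁻¹ ≡ 49 (mod 53), so λ ≡ 42.
  x = λ² - 44 - 4 = 1764 - 48 ≡ 20; y = λ·(44 - 20) - 28 ≡ 26. → (20, 26)

(20, 26)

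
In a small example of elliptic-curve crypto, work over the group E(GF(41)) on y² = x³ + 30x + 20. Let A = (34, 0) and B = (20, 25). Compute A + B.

(34, 0) + (20, 25). λ = (25 - 0)/(20 - 34) ≡ 25/27 mod 41. 27⁻¹ ≡ 38 (mod 41), so λ ≡ 7.
  x = λ² - 34 - 20 = 49 - 54 ≡ 36; y = λ·(34 - 36) - 0 ≡ 27. → (36, 27)

(36, 27)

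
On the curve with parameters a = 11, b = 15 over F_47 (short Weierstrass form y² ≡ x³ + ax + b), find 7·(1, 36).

Write P = (1, 36).
Repeated addition: build up to 7P.
2P: tangent at (1, 36): λ = (3·1² + 11)/(2·36) ≡ 14/25. 25⁻¹ ≡ 32 (mod 47), so λ ≡ 14·32 ≡ 25.
  x = λ² - 1 - 1 = 625 - 2 ≡ 12; y = λ·(1 - 12) - 36 ≡ 18. → (12, 18)
3P: (12, 18) + (1, 36). λ = (36 - 18)/(1 - 12) ≡ 18/36 mod 47. 36⁻¹ ≡ 17 (mod 47), so λ ≡ 24.
  x = λ² - 12 - 1 = 576 - 13 ≡ 46; y = λ·(12 - 46) - 18 ≡ 12. → (46, 12)
4P: (46, 12) + (1, 36). λ = (36 - 12)/(1 - 46) ≡ 24/2 mod 47. 2⁻¹ ≡ 24 (mod 47), so λ ≡ 12.
  x = λ² - 46 - 1 = 144 - 47 ≡ 3; y = λ·(46 - 3) - 12 ≡ 34. → (3, 34)
5P: (3, 34) + (1, 36). λ = (36 - 34)/(1 - 3) ≡ 2/45 mod 47. 45⁻¹ ≡ 23 (mod 47), so λ ≡ 46.
  x = λ² - 3 - 1 = 2116 - 4 ≡ 44; y = λ·(3 - 44) - 34 ≡ 7. → (44, 7)
6P: (44, 7) + (1, 36). λ = (36 - 7)/(1 - 44) ≡ 29/4 mod 47. 4⁻¹ ≡ 12 (mod 47), so λ ≡ 19.
  x = λ² - 44 - 1 = 361 - 45 ≡ 34; y = λ·(44 - 34) - 7 ≡ 42. → (34, 42)
7P: (34, 42) + (1, 36). λ = (36 - 42)/(1 - 34) ≡ 41/14 mod 47. 14⁻¹ ≡ 37 (mod 47), so λ ≡ 13.
  x = λ² - 34 - 1 = 169 - 35 ≡ 40; y = λ·(34 - 40) - 42 ≡ 21. → (40, 21)

(40, 21)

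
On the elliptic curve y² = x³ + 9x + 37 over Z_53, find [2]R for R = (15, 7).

(38, 5)

tangent at (15, 7): λ = (3·15² + 9)/(2·7) ≡ 48/14. 14⁻¹ ≡ 19 (mod 53), so λ ≡ 48·19 ≡ 11.
  x = λ² - 15 - 15 = 121 - 30 ≡ 38; y = λ·(15 - 38) - 7 ≡ 5. → (38, 5)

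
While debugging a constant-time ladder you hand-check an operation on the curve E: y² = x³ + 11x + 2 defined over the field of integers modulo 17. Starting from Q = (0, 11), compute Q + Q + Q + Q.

Repeated addition: build up to 4Q.
2Q: tangent at (0, 11): λ = (3·0² + 11)/(2·11) ≡ 11/5. 5⁻¹ ≡ 7 (mod 17), so λ ≡ 11·7 ≡ 9.
  x = λ² - 0 - 0 = 81 - 0 ≡ 13; y = λ·(0 - 13) - 11 ≡ 8. → (13, 8)
3Q: (13, 8) + (0, 11). λ = (11 - 8)/(0 - 13) ≡ 3/4 mod 17. 4⁻¹ ≡ 13 (mod 17) since 4·13 = 52 ≡ 1, so λ ≡ 5.
  x = λ² - 13 - 0 = 25 - 13 ≡ 12; y = λ·(13 - 12) - 8 ≡ 14. → (12, 14)
4Q: (12, 14) + (0, 11). λ = (11 - 14)/(0 - 12) ≡ 14/5 mod 17. 5⁻¹ ≡ 7 (mod 17), so λ ≡ 13.
  x = λ² - 12 - 0 = 169 - 12 ≡ 4; y = λ·(12 - 4) - 14 ≡ 5. → (4, 5)

(4, 5)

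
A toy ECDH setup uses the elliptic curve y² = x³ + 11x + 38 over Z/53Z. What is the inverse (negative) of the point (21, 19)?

(21, 34)

-(21, 19) = (21, -19 mod 53) = (21, 34).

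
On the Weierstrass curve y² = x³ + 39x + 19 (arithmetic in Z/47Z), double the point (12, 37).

tangent at (12, 37): λ = (3·12² + 39)/(2·37) ≡ 1/27. 27⁻¹ ≡ 7 (mod 47), so λ ≡ 1·7 ≡ 7.
  x = λ² - 12 - 12 = 49 - 24 ≡ 25; y = λ·(12 - 25) - 37 ≡ 13. → (25, 13)

(25, 13)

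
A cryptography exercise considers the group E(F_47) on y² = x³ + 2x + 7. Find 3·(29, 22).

Write P = (29, 22).
Repeated addition: build up to 3P.
2P: tangent at (29, 22): λ = (3·29² + 2)/(2·22) ≡ 34/44. 44⁻¹ ≡ 31 (mod 47) since 44·31 = 1364 ≡ 1, so λ ≡ 34·31 ≡ 20.
  x = λ² - 29 - 29 = 400 - 58 ≡ 13; y = λ·(29 - 13) - 22 ≡ 16. → (13, 16)
3P: (13, 16) + (29, 22). λ = (22 - 16)/(29 - 13) ≡ 6/16 mod 47. 16⁻¹ ≡ 3 (mod 47) since 16·3 = 48 ≡ 1, so λ ≡ 18.
  x = λ² - 13 - 29 = 324 - 42 ≡ 0; y = λ·(13 - 0) - 16 ≡ 30. → (0, 30)

(0, 30)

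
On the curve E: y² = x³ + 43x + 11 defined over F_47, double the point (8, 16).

tangent at (8, 16): λ = (3·8² + 43)/(2·16) ≡ 0/32. 32⁻¹ ≡ 25 (mod 47), so λ ≡ 0·25 ≡ 0.
  x = λ² - 8 - 8 = 0 - 16 ≡ 31; y = λ·(8 - 31) - 16 ≡ 31. → (31, 31)

(31, 31)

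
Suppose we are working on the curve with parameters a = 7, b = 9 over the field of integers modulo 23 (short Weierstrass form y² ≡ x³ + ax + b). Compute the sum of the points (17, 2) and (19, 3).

(17, 2) + (19, 3). λ = (3 - 2)/(19 - 17) ≡ 1/2 mod 23. 2⁻¹ ≡ 12 (mod 23), so λ ≡ 12.
  x = λ² - 17 - 19 = 144 - 36 ≡ 16; y = λ·(17 - 16) - 2 ≡ 10. → (16, 10)

(16, 10)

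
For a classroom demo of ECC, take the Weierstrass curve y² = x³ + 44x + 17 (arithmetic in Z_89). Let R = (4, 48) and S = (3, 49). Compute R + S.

(4, 48) + (3, 49). λ = (49 - 48)/(3 - 4) ≡ 1/88 mod 89. 88⁻¹ ≡ 88 (mod 89), so λ ≡ 88.
  x = λ² - 4 - 3 = 7744 - 7 ≡ 83; y = λ·(4 - 83) - 48 ≡ 31. → (83, 31)

(83, 31)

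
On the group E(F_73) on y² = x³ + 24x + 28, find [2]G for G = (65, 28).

tangent at (65, 28): λ = (3·65² + 24)/(2·28) ≡ 70/56. 56⁻¹ ≡ 30 (mod 73) since 56·30 = 1680 ≡ 1, so λ ≡ 70·30 ≡ 56.
  x = λ² - 65 - 65 = 3136 - 130 ≡ 13; y = λ·(65 - 13) - 28 ≡ 37. → (13, 37)

(13, 37)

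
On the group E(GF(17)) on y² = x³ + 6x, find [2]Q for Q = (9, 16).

(8, 4)

tangent at (9, 16): λ = (3·9² + 6)/(2·16) ≡ 11/15. 15⁻¹ ≡ 8 (mod 17), so λ ≡ 11·8 ≡ 3.
  x = λ² - 9 - 9 = 9 - 18 ≡ 8; y = λ·(9 - 8) - 16 ≡ 4. → (8, 4)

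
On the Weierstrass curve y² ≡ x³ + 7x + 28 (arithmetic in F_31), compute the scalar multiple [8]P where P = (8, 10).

Repeated addition: build up to 8P.
2P: tangent at (8, 10): λ = (3·8² + 7)/(2·10) ≡ 13/20. 20⁻¹ ≡ 14 (mod 31) since 20·14 = 280 ≡ 1, so λ ≡ 13·14 ≡ 27.
  x = λ² - 8 - 8 = 729 - 16 ≡ 0; y = λ·(8 - 0) - 10 ≡ 20. → (0, 20)
3P: (0, 20) + (8, 10). λ = (10 - 20)/(8 - 0) ≡ 21/8 mod 31. 8⁻¹ ≡ 4 (mod 31), so λ ≡ 22.
  x = λ² - 0 - 8 = 484 - 8 ≡ 11; y = λ·(0 - 11) - 20 ≡ 17. → (11, 17)
4P: (11, 17) + (8, 10). λ = (10 - 17)/(8 - 11) ≡ 24/28 mod 31. 28⁻¹ ≡ 10 (mod 31), so λ ≡ 23.
  x = λ² - 11 - 8 = 529 - 19 ≡ 14; y = λ·(11 - 14) - 17 ≡ 7. → (14, 7)
5P: (14, 7) + (8, 10). λ = (10 - 7)/(8 - 14) ≡ 3/25 mod 31. 25⁻¹ ≡ 5 (mod 31) since 25·5 = 125 ≡ 1, so λ ≡ 15.
  x = λ² - 14 - 8 = 225 - 22 ≡ 17; y = λ·(14 - 17) - 7 ≡ 10. → (17, 10)
6P: (17, 10) + (8, 10). λ = (10 - 10)/(8 - 17) ≡ 0/22 mod 31. 22⁻¹ ≡ 24 (mod 31), so λ ≡ 0.
  x = λ² - 17 - 8 = 0 - 25 ≡ 6; y = λ·(17 - 6) - 10 ≡ 21. → (6, 21)
7P: (6, 21) + (8, 10). λ = (10 - 21)/(8 - 6) ≡ 20/2 mod 31. 2⁻¹ ≡ 16 (mod 31) since 2·16 = 32 ≡ 1, so λ ≡ 10.
  x = λ² - 6 - 8 = 100 - 14 ≡ 24; y = λ·(6 - 24) - 21 ≡ 16. → (24, 16)
8P: (24, 16) + (8, 10). λ = (10 - 16)/(8 - 24) ≡ 25/15 mod 31. 15⁻¹ ≡ 29 (mod 31) since 15·29 = 435 ≡ 1, so λ ≡ 12.
  x = λ² - 24 - 8 = 144 - 32 ≡ 19; y = λ·(24 - 19) - 16 ≡ 13. → (19, 13)

(19, 13)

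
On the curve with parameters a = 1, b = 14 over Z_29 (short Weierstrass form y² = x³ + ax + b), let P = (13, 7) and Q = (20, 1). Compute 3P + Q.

(10, 26)

First 3P:
Repeated addition: build up to 3P.
2P: tangent at (13, 7): λ = (3·13² + 1)/(2·7) ≡ 15/14. 14⁻¹ ≡ 27 (mod 29), so λ ≡ 15·27 ≡ 28.
  x = λ² - 13 - 13 = 784 - 26 ≡ 4; y = λ·(13 - 4) - 7 ≡ 13. → (4, 13)
3P: (4, 13) + (13, 7). λ = (7 - 13)/(13 - 4) ≡ 23/9 mod 29. 9⁻¹ ≡ 13 (mod 29), so λ ≡ 9.
  x = λ² - 4 - 13 = 81 - 17 ≡ 6; y = λ·(4 - 6) - 13 ≡ 27. → (6, 27)
3P = (6, 27).
Finally 3P + Q:
(6, 27) + (20, 1). λ = (1 - 27)/(20 - 6) ≡ 3/14 mod 29. 14⁻¹ ≡ 27 (mod 29), so λ ≡ 23.
  x = λ² - 6 - 20 = 529 - 26 ≡ 10; y = λ·(6 - 10) - 27 ≡ 26. → (10, 26)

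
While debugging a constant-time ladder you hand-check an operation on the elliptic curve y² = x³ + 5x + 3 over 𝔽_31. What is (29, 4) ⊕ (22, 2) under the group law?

(29, 4) + (22, 2). λ = (2 - 4)/(22 - 29) ≡ 29/24 mod 31. 24⁻¹ ≡ 22 (mod 31) since 24·22 = 528 ≡ 1, so λ ≡ 18.
  x = λ² - 29 - 22 = 324 - 51 ≡ 25; y = λ·(29 - 25) - 4 ≡ 6. → (25, 6)

(25, 6)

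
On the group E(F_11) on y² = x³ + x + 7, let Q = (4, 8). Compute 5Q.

Double-and-add on 5 = (101)₂. Start with Q = (4, 8) for the leading 1-bit.
double: tangent at (4, 8): λ = (3·4² + 1)/(2·8) ≡ 5/5. 5⁻¹ ≡ 9 (mod 11), so λ ≡ 5·9 ≡ 1.
  x = λ² - 4 - 4 = 1 - 8 ≡ 4; y = λ·(4 - 4) - 8 ≡ 3. → (4, 3)
double: tangent at (4, 3): λ = (3·4² + 1)/(2·3) ≡ 5/6. 6⁻¹ ≡ 2 (mod 11), so λ ≡ 5·2 ≡ 10.
  x = λ² - 4 - 4 = 100 - 8 ≡ 4; y = λ·(4 - 4) - 3 ≡ 8. → (4, 8)
add Q: tangent at (4, 8): λ = (3·4² + 1)/(2·8) ≡ 5/5. 5⁻¹ ≡ 9 (mod 11) since 5·9 = 45 ≡ 1, so λ ≡ 5·9 ≡ 1.
  x = λ² - 4 - 4 = 1 - 8 ≡ 4; y = λ·(4 - 4) - 8 ≡ 3. → (4, 3)

(4, 3)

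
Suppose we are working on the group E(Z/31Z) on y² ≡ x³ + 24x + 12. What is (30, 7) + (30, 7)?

tangent at (30, 7): λ = (3·30² + 24)/(2·7) ≡ 27/14. 14⁻¹ ≡ 20 (mod 31) since 14·20 = 280 ≡ 1, so λ ≡ 27·20 ≡ 13.
  x = λ² - 30 - 30 = 169 - 60 ≡ 16; y = λ·(30 - 16) - 7 ≡ 20. → (16, 20)

(16, 20)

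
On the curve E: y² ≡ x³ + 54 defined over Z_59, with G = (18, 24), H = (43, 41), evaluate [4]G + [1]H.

First 4G:
Repeated addition: build up to 4G.
2G: tangent at (18, 24): λ = (3·18² + 0)/(2·24) ≡ 28/48. 48⁻¹ ≡ 16 (mod 59), so λ ≡ 28·16 ≡ 35.
  x = λ² - 18 - 18 = 1225 - 36 ≡ 9; y = λ·(18 - 9) - 24 ≡ 55. → (9, 55)
3G: (9, 55) + (18, 24). λ = (24 - 55)/(18 - 9) ≡ 28/9 mod 59. 9⁻¹ ≡ 46 (mod 59) since 9·46 = 414 ≡ 1, so λ ≡ 49.
  x = λ² - 9 - 18 = 2401 - 27 ≡ 14; y = λ·(9 - 14) - 55 ≡ 54. → (14, 54)
4G: (14, 54) + (18, 24). λ = (24 - 54)/(18 - 14) ≡ 29/4 mod 59. 4⁻¹ ≡ 15 (mod 59), so λ ≡ 22.
  x = λ² - 14 - 18 = 484 - 32 ≡ 39; y = λ·(14 - 39) - 54 ≡ 45. → (39, 45)
4G = (39, 45).
Finally 4G + H:
(39, 45) + (43, 41). λ = (41 - 45)/(43 - 39) ≡ 55/4 mod 59. 4⁻¹ ≡ 15 (mod 59), so λ ≡ 58.
  x = λ² - 39 - 43 = 3364 - 82 ≡ 37; y = λ·(39 - 37) - 45 ≡ 12. → (37, 12)

(37, 12)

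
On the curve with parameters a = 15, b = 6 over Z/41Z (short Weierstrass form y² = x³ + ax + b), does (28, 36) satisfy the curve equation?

y² = 36² ≡ 25; x³ + 15x + 6 = 22378 ≡ 33 (mod 41). 25 ≠ 33.

no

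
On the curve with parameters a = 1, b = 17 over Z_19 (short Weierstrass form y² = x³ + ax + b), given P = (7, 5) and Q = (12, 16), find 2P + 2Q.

First 2P:
Repeated addition: build up to 2P.
2P: tangent at (7, 5): λ = (3·7² + 1)/(2·5) ≡ 15/10. 10⁻¹ ≡ 2 (mod 19), so λ ≡ 15·2 ≡ 11.
  x = λ² - 7 - 7 = 121 - 14 ≡ 12; y = λ·(7 - 12) - 5 ≡ 16. → (12, 16)
2P = (12, 16).
Next 2Q:
Repeated addition: build up to 2Q.
2Q: tangent at (12, 16): λ = (3·12² + 1)/(2·16) ≡ 15/13. 13⁻¹ ≡ 3 (mod 19), so λ ≡ 15·3 ≡ 7.
  x = λ² - 12 - 12 = 49 - 24 ≡ 6; y = λ·(12 - 6) - 16 ≡ 7. → (6, 7)
2Q = (6, 7).
Finally 2P + 2Q:
(12, 16) + (6, 7). λ = (7 - 16)/(6 - 12) ≡ 10/13 mod 19. 13⁻¹ ≡ 3 (mod 19), so λ ≡ 11.
  x = λ² - 12 - 6 = 121 - 18 ≡ 8; y = λ·(12 - 8) - 16 ≡ 9. → (8, 9)

(8, 9)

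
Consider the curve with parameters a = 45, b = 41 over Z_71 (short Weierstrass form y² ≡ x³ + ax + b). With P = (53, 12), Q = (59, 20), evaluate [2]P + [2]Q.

First 2P:
Repeated addition: build up to 2P.
2P: tangent at (53, 12): λ = (3·53² + 45)/(2·12) ≡ 23/24. 24⁻¹ ≡ 3 (mod 71), so λ ≡ 23·3 ≡ 69.
  x = λ² - 53 - 53 = 4761 - 106 ≡ 40; y = λ·(53 - 40) - 12 ≡ 33. → (40, 33)
2P = (40, 33).
Next 2Q:
Repeated addition: build up to 2Q.
2Q: tangent at (59, 20): λ = (3·59² + 45)/(2·20) ≡ 51/40. 40⁻¹ ≡ 16 (mod 71) since 40·16 = 640 ≡ 1, so λ ≡ 51·16 ≡ 35.
  x = λ² - 59 - 59 = 1225 - 118 ≡ 42; y = λ·(59 - 42) - 20 ≡ 7. → (42, 7)
2Q = (42, 7).
Finally 2P + 2Q:
(40, 33) + (42, 7). λ = (7 - 33)/(42 - 40) ≡ 45/2 mod 71. 2⁻¹ ≡ 36 (mod 71), so λ ≡ 58.
  x = λ² - 40 - 42 = 3364 - 82 ≡ 16; y = λ·(40 - 16) - 33 ≡ 10. → (16, 10)

(16, 10)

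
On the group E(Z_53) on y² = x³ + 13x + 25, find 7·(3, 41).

(26, 48)

Write Q = (3, 41).
Repeated addition: build up to 7Q.
2Q: tangent at (3, 41): λ = (3·3² + 13)/(2·41) ≡ 40/29. 29⁻¹ ≡ 11 (mod 53) since 29·11 = 319 ≡ 1, so λ ≡ 40·11 ≡ 16.
  x = λ² - 3 - 3 = 256 - 6 ≡ 38; y = λ·(3 - 38) - 41 ≡ 35. → (38, 35)
3Q: (38, 35) + (3, 41). λ = (41 - 35)/(3 - 38) ≡ 6/18 mod 53. 18⁻¹ ≡ 3 (mod 53), so λ ≡ 18.
  x = λ² - 38 - 3 = 324 - 41 ≡ 18; y = λ·(38 - 18) - 35 ≡ 7. → (18, 7)
4Q: (18, 7) + (3, 41). λ = (41 - 7)/(3 - 18) ≡ 34/38 mod 53. 38⁻¹ ≡ 7 (mod 53), so λ ≡ 26.
  x = λ² - 18 - 3 = 676 - 21 ≡ 19; y = λ·(18 - 19) - 7 ≡ 20. → (19, 20)
5Q: (19, 20) + (3, 41). λ = (41 - 20)/(3 - 19) ≡ 21/37 mod 53. 37⁻¹ ≡ 43 (mod 53) since 37·43 = 1591 ≡ 1, so λ ≡ 2.
  x = λ² - 19 - 3 = 4 - 22 ≡ 35; y = λ·(19 - 35) - 20 ≡ 1. → (35, 1)
6Q: (35, 1) + (3, 41). λ = (41 - 1)/(3 - 35) ≡ 40/21 mod 53. 21⁻¹ ≡ 48 (mod 53) since 21·48 = 1008 ≡ 1, so λ ≡ 12.
  x = λ² - 35 - 3 = 144 - 38 ≡ 0; y = λ·(35 - 0) - 1 ≡ 48. → (0, 48)
7Q: (0, 48) + (3, 41). λ = (41 - 48)/(3 - 0) ≡ 46/3 mod 53. 3⁻¹ ≡ 18 (mod 53), so λ ≡ 33.
  x = λ² - 0 - 3 = 1089 - 3 ≡ 26; y = λ·(0 - 26) - 48 ≡ 48. → (26, 48)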